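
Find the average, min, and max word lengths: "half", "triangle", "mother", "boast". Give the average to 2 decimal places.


Lengths: "half"=4, "triangle"=8, "mother"=6, "boast"=5
Sum = 23, Count = 4
Average = 23/4 = 5.75
= avg=5.75, min=4, max=8


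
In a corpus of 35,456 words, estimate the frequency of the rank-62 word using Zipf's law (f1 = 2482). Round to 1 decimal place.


Zipf's law: f(r) = f(1) / r
f(1) = 2482
f(62) = 2482 / 62
= 40.0 occurrences


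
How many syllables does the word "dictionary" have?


Word: "dictionary"
Syllable breakdown: dic | tion | ar | y
Counting: 4 parts
= 4 syllables


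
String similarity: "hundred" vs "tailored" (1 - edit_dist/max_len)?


Word 1: "hundred" (length 7)
Word 2: "tailored" (length 8)
One optimal edit sequence:
  1. insert 't'  (+1)
  2. substitute 'h' -> 'a'  (+1)
  3. substitute 'u' -> 'i'  (+1)
  4. substitute 'n' -> 'l'  (+1)
  5. substitute 'd' -> 'o'  (+1)
  6. keep 'r'
  7. keep 'e'
  8. keep 'd'
Edit distance = 5
Max length = max(7, 8) = 8
Similarity = 1 - 5/8
= 0.3750


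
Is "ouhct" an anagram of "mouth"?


Word 1: "mouth" → sorted: hmotu
Word 2: "ouhct" → sorted: chotu
Same letters? hmotu != chotu
Anagram = No


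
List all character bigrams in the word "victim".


Word: "victim" (length 6)
Number of bigrams = 6 - 2 + 1 = 5
  Position 0: "vi"
  Position 1: "ic"
  Position 2: "ct"
  Position 3: "ti"
  Position 4: "im"
Bigrams = "vi", "ic", "ct", "ti", "im"


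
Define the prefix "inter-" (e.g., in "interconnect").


Prefix: inter-
As in: interconnect -> inter- + connect
Meaning = between


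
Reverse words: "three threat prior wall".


Original: "three threat prior wall"
Words (1..n): three | threat | prior | wall
Reversed (n..1): wall | prior | threat | three
Result = "wall prior threat three"


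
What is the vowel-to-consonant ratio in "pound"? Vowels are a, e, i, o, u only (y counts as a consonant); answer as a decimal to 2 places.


Word: "pound"
Vowels (a,e,i,o,u): 2
Consonants: 3
Ratio = 2/3
= 0.67


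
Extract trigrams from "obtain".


Word: "obtain" (length 6)
Number of trigrams = 6 - 3 + 1 = 4
  Position 0: "obt"
  Position 1: "bta"
  Position 2: "tai"
  Position 3: "ain"
Trigrams = "obt", "bta", "tai", "ain"


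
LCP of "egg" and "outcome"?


Word 1: "egg"
Word 2: "outcome"
Comparing from start:
  Pos 0: 'e' != 'o' (stop)
LCP = "" (length 0)


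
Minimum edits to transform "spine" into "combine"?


Word 1: "spine" (length 5)
Word 2: "combine" (length 7)
One optimal edit sequence (insert/delete/substitute each cost 1):
  1. insert 'c'  (+1)
  2. insert 'o'  (+1)
  3. substitute 's' -> 'm'  (+1)
  4. substitute 'p' -> 'b'  (+1)
  5. keep 'i'
  6. keep 'n'
  7. keep 'e'
Total edit operations: 4
Edit distance = 4


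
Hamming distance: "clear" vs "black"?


Comparing character by character (same length = 5):
  Pos 0: 'c' vs 'b' !=
  Pos 1: 'l' vs 'l' =
  Pos 2: 'e' vs 'a' !=
  Pos 3: 'a' vs 'c' !=
  Pos 4: 'r' vs 'k' !=
Hamming distance = 4


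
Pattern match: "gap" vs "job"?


Pattern of "gap": [0, 1, 2]
Pattern of "job": [0, 1, 2]
Patterns match
Same pattern = Yes


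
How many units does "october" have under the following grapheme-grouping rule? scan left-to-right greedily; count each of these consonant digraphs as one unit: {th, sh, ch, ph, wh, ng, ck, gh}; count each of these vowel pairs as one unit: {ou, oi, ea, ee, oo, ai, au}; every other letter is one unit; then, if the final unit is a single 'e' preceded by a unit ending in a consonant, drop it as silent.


Word: "october" (7 letters)
Left-to-right scan:
  (1) 'o' (letter)
  (2) 'c' (letter)
  (3) 't' (letter)
  (4) 'o' (letter)
  (5) 'b' (letter)
  (6) 'e' (letter)
  (7) 'r' (letter)
Units from scan: 7
Sound units = 7 units


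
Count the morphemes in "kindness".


Word: "kindness"
Morphemes: kind + -ness
Each morpheme carries meaning
= 2 morphemes


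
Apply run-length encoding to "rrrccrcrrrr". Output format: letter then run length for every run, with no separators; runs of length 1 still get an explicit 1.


String: "rrrccrcrrrr"
Scanning for consecutive runs:
  'r' x 3
  'c' x 2
  'r' x 1
  'c' x 1
  'r' x 4
RLE = "r3c2r1c1r4"


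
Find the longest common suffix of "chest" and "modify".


Word 1: "chest"
Word 2: "modify"
Comparing from end:
  Pos -1: 't' != 'y' (stop)
LCS = "" (length 0)


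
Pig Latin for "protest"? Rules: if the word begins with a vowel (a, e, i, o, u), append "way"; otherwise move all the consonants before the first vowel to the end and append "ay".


Word: "protest"
Starts with consonant(s) → move to end, add 'ay'
Consonant cluster: "pr"
Pig Latin = "otestpray"


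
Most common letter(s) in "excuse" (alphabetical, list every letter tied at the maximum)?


Word: "excuse"
Letter counts:
  'c': 1
  'e': 2
  's': 1
  'u': 1
  'x': 1
Maximum count = 2
Most frequent = 'e' (2 times each)


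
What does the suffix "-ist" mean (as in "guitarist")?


Suffix: -ist
Example: guitarist = guitar + -ist
Meaning = one who practices


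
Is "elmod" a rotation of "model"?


Word: "model", Candidate: "elmod"
Method: check if candidate is substring of word+word
"modelmodel" contains "elmod"? Yes
Is rotation = Yes


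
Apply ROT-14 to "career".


Word: "career"
Shift: 14
Each letter → (letter + shift) mod 26:
  'c' (2) + 14 = 16 → 'q'
  'a' (0) + 14 = 14 → 'o'
  'r' (17) + 14 = 5 → 'f'
  'e' (4) + 14 = 18 → 's'
  'e' (4) + 14 = 18 → 's'
  'r' (17) + 14 = 5 → 'f'
Result = "qofssf"


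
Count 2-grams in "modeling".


Word: "modeling" (length 8)
Number of 2-grams = length - 2 + 1 = 8 - 2 + 1
= 7


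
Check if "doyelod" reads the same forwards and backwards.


Word: "doyelod"
Reversed: "doleyod"
Forward == Backward? doyelod != doleyod
Palindrome = No


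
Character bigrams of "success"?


Word: "success" (length 7)
Number of bigrams = 7 - 2 + 1 = 6
  Position 0: "su"
  Position 1: "uc"
  Position 2: "cc"
  Position 3: "ce"
  Position 4: "es"
  Position 5: "ss"
Bigrams = "su", "uc", "cc", "ce", "es", "ss"


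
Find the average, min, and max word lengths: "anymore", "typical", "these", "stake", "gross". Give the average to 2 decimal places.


Lengths: "anymore"=7, "typical"=7, "these"=5, "stake"=5, "gross"=5
Sum = 29, Count = 5
Average = 29/5 = 5.80
= avg=5.80, min=5, max=7


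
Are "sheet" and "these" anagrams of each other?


Word 1: "sheet" → sorted: eehst
Word 2: "these" → sorted: eehst
Same letters? eehst == eehst
Anagram = Yes


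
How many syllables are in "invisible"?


Word: "invisible"
Syllable breakdown: in / vis / i / ble
Counting: 4 parts
= 4 syllables


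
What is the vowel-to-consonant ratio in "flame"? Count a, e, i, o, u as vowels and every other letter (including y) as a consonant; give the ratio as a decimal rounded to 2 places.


Word: "flame"
Vowels (a,e,i,o,u): 2
Consonants: 3
Ratio = 2/3
= 0.67


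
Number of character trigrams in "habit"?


Word: "habit" (length 5)
Number of 3-grams = length - 3 + 1 = 5 - 3 + 1
= 3


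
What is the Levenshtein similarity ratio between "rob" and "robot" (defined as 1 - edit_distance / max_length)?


Word 1: "rob" (length 3)
Word 2: "robot" (length 5)
One optimal edit sequence:
  1. keep 'r'
  2. keep 'o'
  3. keep 'b'
  4. insert 'o'  (+1)
  5. insert 't'  (+1)
Edit distance = 2
Max length = max(3, 5) = 5
Similarity = 1 - 2/5
= 0.6000


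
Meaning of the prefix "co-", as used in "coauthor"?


Prefix: co-
As in: coauthor -> co- + author
Meaning = together


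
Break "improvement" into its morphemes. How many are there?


Word: "improvement"
Morphemes: improve | -ment
Each morpheme carries meaning
= 2 morphemes


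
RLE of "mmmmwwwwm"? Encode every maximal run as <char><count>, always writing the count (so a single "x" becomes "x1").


String: "mmmmwwwwm"
Scanning for consecutive runs:
  'm' x 4
  'w' x 4
  'm' x 1
RLE = "m4w4m1"


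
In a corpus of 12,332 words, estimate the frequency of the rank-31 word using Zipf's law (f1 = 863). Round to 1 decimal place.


Zipf's law: f(r) = f(1) / r
f(1) = 863
f(31) = 863 / 31
= 27.8 occurrences


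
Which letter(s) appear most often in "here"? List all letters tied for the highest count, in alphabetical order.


Word: "here"
Letter counts:
  'e': 2
  'h': 1
  'r': 1
Maximum count = 2
Most frequent = 'e' (2 times each)


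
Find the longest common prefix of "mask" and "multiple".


Word 1: "mask"
Word 2: "multiple"
Comparing from start:
  Pos 0: 'm' == 'm'
  Pos 1: 'a' != 'u' (stop)
LCP = "m" (length 1)


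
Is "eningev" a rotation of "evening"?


Word: "evening", Candidate: "eningev"
Method: check if candidate is substring of word+word
"eveningevening" contains "eningev"? Yes
Is rotation = Yes


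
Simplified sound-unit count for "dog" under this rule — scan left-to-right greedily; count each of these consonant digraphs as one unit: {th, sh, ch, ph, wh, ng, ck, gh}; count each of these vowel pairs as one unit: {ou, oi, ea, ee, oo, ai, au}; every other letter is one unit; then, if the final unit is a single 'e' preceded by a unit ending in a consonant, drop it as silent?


Word: "dog" (3 letters)
Left-to-right scan:
  [1] 'd' (letter)
  [2] 'o' (letter)
  [3] 'g' (letter)
Units from scan: 3
Sound units = 3 units


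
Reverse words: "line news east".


Original: "line news east"
Words (1..n): line | news | east
Reversed (n..1): east | news | line
Result = "east news line"


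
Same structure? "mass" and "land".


Pattern of "mass": [0, 1, 2, 2]
Pattern of "land": [0, 1, 2, 3]
Patterns do not match
Same pattern = No


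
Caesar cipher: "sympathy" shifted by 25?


Word: "sympathy"
Shift: 25
Each letter → (letter + shift) mod 26:
  's' (18) + 25 = 17 → 'r'
  'y' (24) + 25 = 23 → 'x'
  'm' (12) + 25 = 11 → 'l'
  'p' (15) + 25 = 14 → 'o'
  'a' (0) + 25 = 25 → 'z'
  't' (19) + 25 = 18 → 's'
  'h' (7) + 25 = 6 → 'g'
  'y' (24) + 25 = 23 → 'x'
Result = "rxlozsgx"


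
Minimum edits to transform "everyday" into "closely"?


Word 1: "everyday" (length 8)
Word 2: "closely" (length 7)
One optimal edit sequence (insert/delete/substitute each cost 1):
  1. delete 'e'  (+1)
  2. substitute 'v' -> 'c'  (+1)
  3. substitute 'e' -> 'l'  (+1)
  4. substitute 'r' -> 'o'  (+1)
  5. substitute 'y' -> 's'  (+1)
  6. substitute 'd' -> 'e'  (+1)
  7. substitute 'a' -> 'l'  (+1)
  8. keep 'y'
Total edit operations: 7
Edit distance = 7


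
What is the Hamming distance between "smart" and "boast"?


Comparing character by character (same length = 5):
  Pos 0: 's' vs 'b' !=
  Pos 1: 'm' vs 'o' !=
  Pos 2: 'a' vs 'a' =
  Pos 3: 'r' vs 's' !=
  Pos 4: 't' vs 't' =
Hamming distance = 3


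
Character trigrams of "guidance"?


Word: "guidance" (length 8)
Number of trigrams = 8 - 3 + 1 = 6
  Position 0: "gui"
  Position 1: "uid"
  Position 2: "ida"
  Position 3: "dan"
  Position 4: "anc"
  Position 5: "nce"
Trigrams = "gui", "uid", "ida", "dan", "anc", "nce"


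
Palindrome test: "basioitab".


Word: "basioitab"
Reversed: "batioisab"
Forward == Backward? basioitab != batioisab
Palindrome = No


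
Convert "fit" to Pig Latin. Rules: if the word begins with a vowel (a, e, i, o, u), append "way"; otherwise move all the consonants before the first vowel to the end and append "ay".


Word: "fit"
Starts with consonant(s) → move to end, add 'ay'
Consonant cluster: "f"
Pig Latin = "itfay"


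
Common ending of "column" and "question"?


Word 1: "column"
Word 2: "question"
Comparing from end:
  Pos -1: 'n' == 'n'
  Pos -2: 'm' != 'o' (stop)
LCS = "n" (length 1)


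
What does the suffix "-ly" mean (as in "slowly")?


Suffix: -ly
Example: slowly (slow + -ly)
Meaning = in a manner


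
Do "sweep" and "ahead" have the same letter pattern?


Pattern of "sweep": [0, 1, 2, 2, 3]
Pattern of "ahead": [0, 1, 2, 0, 3]
Patterns do not match
Same pattern = No


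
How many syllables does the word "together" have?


Word: "together"
Syllable breakdown: to-geth-er
Counting: 3 parts
= 3 syllables


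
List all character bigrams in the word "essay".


Word: "essay" (length 5)
Number of bigrams = 5 - 2 + 1 = 4
  Position 0: "es"
  Position 1: "ss"
  Position 2: "sa"
  Position 3: "ay"
Bigrams = "es", "ss", "sa", "ay"


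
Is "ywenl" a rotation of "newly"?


Word: "newly", Candidate: "ywenl"
Method: check if candidate is substring of word+word
"newlynewly" contains "ywenl"? No
Is rotation = No


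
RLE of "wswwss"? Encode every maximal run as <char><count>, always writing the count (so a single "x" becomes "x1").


String: "wswwss"
Scanning for consecutive runs:
  'w' x 1
  's' x 1
  'w' x 2
  's' x 2
RLE = "w1s1w2s2"


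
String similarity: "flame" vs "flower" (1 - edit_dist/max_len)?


Word 1: "flame" (length 5)
Word 2: "flower" (length 6)
One optimal edit sequence:
  1. keep 'f'
  2. keep 'l'
  3. substitute 'a' -> 'o'  (+1)
  4. substitute 'm' -> 'w'  (+1)
  5. keep 'e'
  6. insert 'r'  (+1)
Edit distance = 3
Max length = max(5, 6) = 6
Similarity = 1 - 3/6
= 0.5000


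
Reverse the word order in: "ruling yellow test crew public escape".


Original: "ruling yellow test crew public escape"
Words (1..n): ruling | yellow | test | crew | public | escape
Reversed (n..1): escape | public | crew | test | yellow | ruling
Result = "escape public crew test yellow ruling"


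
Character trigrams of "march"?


Word: "march" (length 5)
Number of trigrams = 5 - 3 + 1 = 3
  Position 0: "mar"
  Position 1: "arc"
  Position 2: "rch"
Trigrams = "mar", "arc", "rch"


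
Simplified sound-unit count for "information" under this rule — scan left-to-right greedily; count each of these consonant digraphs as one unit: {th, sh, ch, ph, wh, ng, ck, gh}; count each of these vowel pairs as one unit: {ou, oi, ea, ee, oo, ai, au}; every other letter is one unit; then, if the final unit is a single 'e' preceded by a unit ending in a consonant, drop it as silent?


Word: "information" (11 letters)
Left-to-right scan:
  [1] 'i' (letter)
  [2] 'n' (letter)
  [3] 'f' (letter)
  [4] 'o' (letter)
  [5] 'r' (letter)
  [6] 'm' (letter)
  [7] 'a' (letter)
  [8] 't' (letter)
  [9] 'i' (letter)
  [10] 'o' (letter)
  [11] 'n' (letter)
Units from scan: 11
Sound units = 11 units


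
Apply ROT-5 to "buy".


Word: "buy"
Shift: 5
Each letter → (letter + shift) mod 26:
  'b' (1) + 5 = 6 → 'g'
  'u' (20) + 5 = 25 → 'z'
  'y' (24) + 5 = 3 → 'd'
Result = "gzd"


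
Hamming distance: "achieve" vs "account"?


Comparing character by character (same length = 7):
  Pos 0: 'a' vs 'a' =
  Pos 1: 'c' vs 'c' =
  Pos 2: 'h' vs 'c' !=
  Pos 3: 'i' vs 'o' !=
  Pos 4: 'e' vs 'u' !=
  Pos 5: 'v' vs 'n' !=
  Pos 6: 'e' vs 't' !=
Hamming distance = 5


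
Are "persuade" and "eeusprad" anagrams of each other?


Word 1: "persuade" → sorted: adeeprsu
Word 2: "eeusprad" → sorted: adeeprsu
Same letters? adeeprsu == adeeprsu
Anagram = Yes


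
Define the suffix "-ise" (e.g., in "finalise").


Suffix: -ise
Example: finalise (final + -ise)
Meaning = to make


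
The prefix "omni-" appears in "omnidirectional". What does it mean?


Prefix: omni-
Example: omnidirectional (omni- + directional)
Meaning = all


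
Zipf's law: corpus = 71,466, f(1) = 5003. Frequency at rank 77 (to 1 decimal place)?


Zipf's law: f(r) = f(1) / r
f(1) = 5003
f(77) = 5003 / 77
= 65.0 occurrences


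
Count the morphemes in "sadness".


Word: "sadness"
Morphemes: sad | -ness
Each morpheme carries meaning
= 2 morphemes


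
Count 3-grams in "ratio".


Word: "ratio" (length 5)
Number of 3-grams = length - 3 + 1 = 5 - 3 + 1
= 3


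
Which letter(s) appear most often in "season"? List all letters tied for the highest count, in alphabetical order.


Word: "season"
Letter counts:
  'a': 1
  'e': 1
  'n': 1
  'o': 1
  's': 2
Maximum count = 2
Most frequent = 's' (2 times each)


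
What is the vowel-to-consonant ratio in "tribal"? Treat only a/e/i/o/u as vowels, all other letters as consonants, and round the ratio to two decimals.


Word: "tribal"
Vowels (a,e,i,o,u): 2
Consonants: 4
Ratio = 2/4
= 0.50


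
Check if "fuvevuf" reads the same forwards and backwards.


Word: "fuvevuf"
Reversed: "fuvevuf"
Forward == Backward? fuvevuf == fuvevuf
Palindrome = Yes


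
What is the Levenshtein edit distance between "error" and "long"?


Word 1: "error" (length 5)
Word 2: "long" (length 4)
One optimal edit sequence (insert/delete/substitute each cost 1):
  1. delete 'e'  (+1)
  2. substitute 'r' -> 'l'  (+1)
  3. substitute 'r' -> 'o'  (+1)
  4. substitute 'o' -> 'n'  (+1)
  5. substitute 'r' -> 'g'  (+1)
Total edit operations: 5
Edit distance = 5


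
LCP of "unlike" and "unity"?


Word 1: "unlike"
Word 2: "unity"
Comparing from start:
  Pos 0: 'u' == 'u'
  Pos 1: 'n' == 'n'
  Pos 2: 'l' != 'i' (stop)
LCP = "un" (length 2)


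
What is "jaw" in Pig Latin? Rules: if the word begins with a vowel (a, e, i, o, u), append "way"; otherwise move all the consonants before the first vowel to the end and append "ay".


Word: "jaw"
Starts with consonant(s) → move to end, add 'ay'
Consonant cluster: "j"
Pig Latin = "awjay"


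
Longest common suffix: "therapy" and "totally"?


Word 1: "therapy"
Word 2: "totally"
Comparing from end:
  Pos -1: 'y' == 'y'
  Pos -2: 'p' != 'l' (stop)
LCS = "y" (length 1)


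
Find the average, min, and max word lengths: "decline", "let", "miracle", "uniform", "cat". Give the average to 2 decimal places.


Lengths: "decline"=7, "let"=3, "miracle"=7, "uniform"=7, "cat"=3
Sum = 27, Count = 5
Average = 27/5 = 5.40
= avg=5.40, min=3, max=7


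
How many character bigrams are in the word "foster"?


Word: "foster" (length 6)
Number of 2-grams = length - 2 + 1 = 6 - 2 + 1
= 5


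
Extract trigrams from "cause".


Word: "cause" (length 5)
Number of trigrams = 5 - 3 + 1 = 3
  Position 0: "cau"
  Position 1: "aus"
  Position 2: "use"
Trigrams = "cau", "aus", "use"


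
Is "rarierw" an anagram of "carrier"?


Word 1: "carrier" → sorted: aceirrr
Word 2: "rarierw" → sorted: aeirrrw
Same letters? aceirrr != aeirrrw
Anagram = No


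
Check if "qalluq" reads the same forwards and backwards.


Word: "qalluq"
Reversed: "qullaq"
Forward == Backward? qalluq != qullaq
Palindrome = No


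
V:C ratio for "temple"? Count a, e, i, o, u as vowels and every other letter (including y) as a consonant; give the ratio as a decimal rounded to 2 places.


Word: "temple"
Vowels (a,e,i,o,u): 2
Consonants: 4
Ratio = 2/4
= 0.50


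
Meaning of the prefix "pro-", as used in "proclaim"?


Prefix: pro-
As in: proclaim -> pro- + claim
Meaning = forward / in favor of


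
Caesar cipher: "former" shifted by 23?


Word: "former"
Shift: 23
Each letter → (letter + shift) mod 26:
  'f' (5) + 23 = 2 → 'c'
  'o' (14) + 23 = 11 → 'l'
  'r' (17) + 23 = 14 → 'o'
  'm' (12) + 23 = 9 → 'j'
  'e' (4) + 23 = 1 → 'b'
  'r' (17) + 23 = 14 → 'o'
Result = "clojbo"


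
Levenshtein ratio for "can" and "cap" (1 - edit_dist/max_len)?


Word 1: "can" (length 3)
Word 2: "cap" (length 3)
One optimal edit sequence:
  1. keep 'c'
  2. keep 'a'
  3. substitute 'n' -> 'p'  (+1)
Edit distance = 1
Max length = max(3, 3) = 3
Similarity = 1 - 1/3
= 0.6667


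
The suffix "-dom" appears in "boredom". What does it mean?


Suffix: -dom
As in: boredom -> bore + -dom
Meaning = state / realm


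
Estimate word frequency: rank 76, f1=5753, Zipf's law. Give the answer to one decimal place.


Zipf's law: f(r) = f(1) / r
f(1) = 5753
f(76) = 5753 / 76
= 75.7 occurrences


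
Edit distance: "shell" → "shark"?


Word 1: "shell" (length 5)
Word 2: "shark" (length 5)
One optimal edit sequence (insert/delete/substitute each cost 1):
  1. keep 's'
  2. keep 'h'
  3. substitute 'e' -> 'a'  (+1)
  4. substitute 'l' -> 'r'  (+1)
  5. substitute 'l' -> 'k'  (+1)
Total edit operations: 3
Edit distance = 3


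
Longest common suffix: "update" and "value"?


Word 1: "update"
Word 2: "value"
Comparing from end:
  Pos -1: 'e' == 'e'
  Pos -2: 't' != 'u' (stop)
LCS = "e" (length 1)


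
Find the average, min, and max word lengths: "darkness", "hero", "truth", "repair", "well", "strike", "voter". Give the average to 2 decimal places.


Lengths: "darkness"=8, "hero"=4, "truth"=5, "repair"=6, "well"=4, "strike"=6, "voter"=5
Sum = 38, Count = 7
Average = 38/7 = 5.43
= avg=5.43, min=4, max=8


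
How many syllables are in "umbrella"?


Word: "umbrella"
Syllable breakdown: um / brel / la
Counting: 3 parts
= 3 syllables


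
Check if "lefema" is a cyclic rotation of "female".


Word: "female", Candidate: "lefema"
Method: check if candidate is substring of word+word
"femalefemale" contains "lefema"? Yes
Is rotation = Yes


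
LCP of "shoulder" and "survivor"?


Word 1: "shoulder"
Word 2: "survivor"
Comparing from start:
  Pos 0: 's' == 's'
  Pos 1: 'h' != 'u' (stop)
LCP = "s" (length 1)


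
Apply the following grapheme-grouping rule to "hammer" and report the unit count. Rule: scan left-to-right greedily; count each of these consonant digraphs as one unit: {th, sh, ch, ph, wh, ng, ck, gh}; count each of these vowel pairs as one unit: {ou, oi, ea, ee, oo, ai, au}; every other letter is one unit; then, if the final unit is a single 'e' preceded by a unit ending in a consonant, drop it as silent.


Word: "hammer" (6 letters)
Left-to-right scan:
  1. 'h' (letter)
  2. 'a' (letter)
  3. 'm' (letter)
  4. 'm' (letter)
  5. 'e' (letter)
  6. 'r' (letter)
Units from scan: 6
Sound units = 6 units


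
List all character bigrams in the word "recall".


Word: "recall" (length 6)
Number of bigrams = 6 - 2 + 1 = 5
  Position 0: "re"
  Position 1: "ec"
  Position 2: "ca"
  Position 3: "al"
  Position 4: "ll"
Bigrams = "re", "ec", "ca", "al", "ll"


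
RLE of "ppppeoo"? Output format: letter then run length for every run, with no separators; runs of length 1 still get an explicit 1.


String: "ppppeoo"
Scanning for consecutive runs:
  'p' x 4
  'e' x 1
  'o' x 2
RLE = "p4e1o2"


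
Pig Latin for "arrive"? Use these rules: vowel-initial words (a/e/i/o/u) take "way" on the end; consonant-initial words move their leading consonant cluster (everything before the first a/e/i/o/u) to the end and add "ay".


Word: "arrive"
Starts with vowel → add 'way'
Pig Latin = "arriveway"


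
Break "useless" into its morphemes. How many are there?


Word: "useless"
Morphemes: use + -less
Each morpheme carries meaning
= 2 morphemes


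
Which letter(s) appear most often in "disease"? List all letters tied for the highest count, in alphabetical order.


Word: "disease"
Letter counts:
  'a': 1
  'd': 1
  'e': 2
  'i': 1
  's': 2
Maximum count = 2
Most frequent = 'e', 's' (2 times each)


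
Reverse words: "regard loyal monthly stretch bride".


Original: "regard loyal monthly stretch bride"
Words (1..n): regard | loyal | monthly | stretch | bride
Reversed (n..1): bride | stretch | monthly | loyal | regard
Result = "bride stretch monthly loyal regard"


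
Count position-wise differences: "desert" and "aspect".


Comparing character by character (same length = 6):
  Pos 0: 'd' vs 'a' !=
  Pos 1: 'e' vs 's' !=
  Pos 2: 's' vs 'p' !=
  Pos 3: 'e' vs 'e' =
  Pos 4: 'r' vs 'c' !=
  Pos 5: 't' vs 't' =
Hamming distance = 4


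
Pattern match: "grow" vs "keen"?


Pattern of "grow": [0, 1, 2, 3]
Pattern of "keen": [0, 1, 1, 2]
Patterns do not match
Same pattern = No


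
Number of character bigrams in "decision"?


Word: "decision" (length 8)
Number of 2-grams = length - 2 + 1 = 8 - 2 + 1
= 7


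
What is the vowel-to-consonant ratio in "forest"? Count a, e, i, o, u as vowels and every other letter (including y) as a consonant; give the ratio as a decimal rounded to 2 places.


Word: "forest"
Vowels (a,e,i,o,u): 2
Consonants: 4
Ratio = 2/4
= 0.50


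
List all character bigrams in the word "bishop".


Word: "bishop" (length 6)
Number of bigrams = 6 - 2 + 1 = 5
  Position 0: "bi"
  Position 1: "is"
  Position 2: "sh"
  Position 3: "ho"
  Position 4: "op"
Bigrams = "bi", "is", "sh", "ho", "op"


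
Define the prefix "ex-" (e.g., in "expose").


Prefix: ex-
Example: expose = ex- + pose
Meaning = out / former


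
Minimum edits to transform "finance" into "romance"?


Word 1: "finance" (length 7)
Word 2: "romance" (length 7)
One optimal edit sequence (insert/delete/substitute each cost 1):
  1. substitute 'f' -> 'r'  (+1)
  2. substitute 'i' -> 'o'  (+1)
  3. substitute 'n' -> 'm'  (+1)
  4. keep 'a'
  5. keep 'n'
  6. keep 'c'
  7. keep 'e'
Total edit operations: 3
Edit distance = 3


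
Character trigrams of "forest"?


Word: "forest" (length 6)
Number of trigrams = 6 - 3 + 1 = 4
  Position 0: "for"
  Position 1: "ore"
  Position 2: "res"
  Position 3: "est"
Trigrams = "for", "ore", "res", "est"


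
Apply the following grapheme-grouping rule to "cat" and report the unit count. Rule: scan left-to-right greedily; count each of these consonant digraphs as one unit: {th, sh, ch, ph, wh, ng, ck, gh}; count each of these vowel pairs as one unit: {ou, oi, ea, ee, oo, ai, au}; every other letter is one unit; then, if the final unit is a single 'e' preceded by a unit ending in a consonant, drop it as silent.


Word: "cat" (3 letters)
Left-to-right scan:
  [1] 'c' (letter)
  [2] 'a' (letter)
  [3] 't' (letter)
Units from scan: 3
Sound units = 3 units


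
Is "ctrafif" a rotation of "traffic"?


Word: "traffic", Candidate: "ctrafif"
Method: check if candidate is substring of word+word
"traffictraffic" contains "ctrafif"? No
Is rotation = No


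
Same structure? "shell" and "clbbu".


Pattern of "shell": [0, 1, 2, 3, 3]
Pattern of "clbbu": [0, 1, 2, 2, 3]
Patterns do not match
Same pattern = No


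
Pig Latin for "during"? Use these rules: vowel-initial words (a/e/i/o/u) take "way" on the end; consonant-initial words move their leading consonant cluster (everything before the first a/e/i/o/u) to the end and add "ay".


Word: "during"
Starts with consonant(s) → move to end, add 'ay'
Consonant cluster: "d"
Pig Latin = "uringday"


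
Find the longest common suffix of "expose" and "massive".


Word 1: "expose"
Word 2: "massive"
Comparing from end:
  Pos -1: 'e' == 'e'
  Pos -2: 's' != 'v' (stop)
LCS = "e" (length 1)


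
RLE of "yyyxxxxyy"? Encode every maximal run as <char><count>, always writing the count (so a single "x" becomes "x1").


String: "yyyxxxxyy"
Scanning for consecutive runs:
  'y' x 3
  'x' x 4
  'y' x 2
RLE = "y3x4y2"


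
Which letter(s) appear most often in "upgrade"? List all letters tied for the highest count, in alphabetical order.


Word: "upgrade"
Letter counts:
  'a': 1
  'd': 1
  'e': 1
  'g': 1
  'p': 1
  'r': 1
  'u': 1
Maximum count = 1
Most frequent = 'a', 'd', 'e', 'g', 'p', 'r', 'u' (1 time each)


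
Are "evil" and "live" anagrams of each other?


Word 1: "evil" → sorted: eilv
Word 2: "live" → sorted: eilv
Same letters? eilv == eilv
Anagram = Yes


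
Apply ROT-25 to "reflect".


Word: "reflect"
Shift: 25
Each letter → (letter + shift) mod 26:
  'r' (17) + 25 = 16 → 'q'
  'e' (4) + 25 = 3 → 'd'
  'f' (5) + 25 = 4 → 'e'
  'l' (11) + 25 = 10 → 'k'
  'e' (4) + 25 = 3 → 'd'
  'c' (2) + 25 = 1 → 'b'
  't' (19) + 25 = 18 → 's'
Result = "qdekdbs"


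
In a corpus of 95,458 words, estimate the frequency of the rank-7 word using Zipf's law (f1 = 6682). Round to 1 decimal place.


Zipf's law: f(r) = f(1) / r
f(1) = 6682
f(7) = 6682 / 7
= 954.6 occurrences


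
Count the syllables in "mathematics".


Word: "mathematics"
Syllable breakdown: math-e-mat-ics
Counting: 4 parts
= 4 syllables


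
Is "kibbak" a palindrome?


Word: "kibbak"
Reversed: "kabbik"
Forward == Backward? kibbak != kabbik
Palindrome = No


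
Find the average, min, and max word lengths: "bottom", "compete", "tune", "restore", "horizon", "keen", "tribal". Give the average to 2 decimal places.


Lengths: "bottom"=6, "compete"=7, "tune"=4, "restore"=7, "horizon"=7, "keen"=4, "tribal"=6
Sum = 41, Count = 7
Average = 41/7 = 5.86
= avg=5.86, min=4, max=7


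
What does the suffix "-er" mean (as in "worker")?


Suffix: -er
As in: worker -> work + -er
Meaning = one who / more


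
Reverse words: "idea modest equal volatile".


Original: "idea modest equal volatile"
Words (1..n): idea | modest | equal | volatile
Reversed (n..1): volatile | equal | modest | idea
Result = "volatile equal modest idea"


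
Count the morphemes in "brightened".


Word: "brightened"
Morphemes: bright + -en + -ed
Each morpheme carries meaning
= 3 morphemes


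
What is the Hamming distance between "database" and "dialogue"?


Comparing character by character (same length = 8):
  Pos 0: 'd' vs 'd' =
  Pos 1: 'a' vs 'i' !=
  Pos 2: 't' vs 'a' !=
  Pos 3: 'a' vs 'l' !=
  Pos 4: 'b' vs 'o' !=
  Pos 5: 'a' vs 'g' !=
  Pos 6: 's' vs 'u' !=
  Pos 7: 'e' vs 'e' =
Hamming distance = 6


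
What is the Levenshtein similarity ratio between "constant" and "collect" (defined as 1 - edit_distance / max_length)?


Word 1: "constant" (length 8)
Word 2: "collect" (length 7)
One optimal edit sequence:
  1. keep 'c'
  2. keep 'o'
  3. delete 'n'  (+1)
  4. substitute 's' -> 'l'  (+1)
  5. substitute 't' -> 'l'  (+1)
  6. substitute 'a' -> 'e'  (+1)
  7. substitute 'n' -> 'c'  (+1)
  8. keep 't'
Edit distance = 5
Max length = max(8, 7) = 8
Similarity = 1 - 5/8
= 0.3750


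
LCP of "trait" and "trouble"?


Word 1: "trait"
Word 2: "trouble"
Comparing from start:
  Pos 0: 't' == 't'
  Pos 1: 'r' == 'r'
  Pos 2: 'a' != 'o' (stop)
LCP = "tr" (length 2)


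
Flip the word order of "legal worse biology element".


Original: "legal worse biology element"
Words (1..n): legal | worse | biology | element
Reversed (n..1): element | biology | worse | legal
Result = "element biology worse legal"


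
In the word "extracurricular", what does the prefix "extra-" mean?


Prefix: extra-
Example: extracurricular (extra- + curricular)
Meaning = beyond


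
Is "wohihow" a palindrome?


Word: "wohihow"
Reversed: "wohihow"
Forward == Backward? wohihow == wohihow
Palindrome = Yes


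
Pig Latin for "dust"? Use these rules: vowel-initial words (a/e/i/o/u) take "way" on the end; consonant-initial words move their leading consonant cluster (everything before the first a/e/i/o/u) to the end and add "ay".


Word: "dust"
Starts with consonant(s) → move to end, add 'ay'
Consonant cluster: "d"
Pig Latin = "ustday"


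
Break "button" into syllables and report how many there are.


Word: "button"
Syllable breakdown: but-ton
Counting: 2 parts
= 2 syllables


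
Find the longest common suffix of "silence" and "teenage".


Word 1: "silence"
Word 2: "teenage"
Comparing from end:
  Pos -1: 'e' == 'e'
  Pos -2: 'c' != 'g' (stop)
LCS = "e" (length 1)


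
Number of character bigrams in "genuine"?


Word: "genuine" (length 7)
Number of 2-grams = length - 2 + 1 = 7 - 2 + 1
= 6


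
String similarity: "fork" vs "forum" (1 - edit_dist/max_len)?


Word 1: "fork" (length 4)
Word 2: "forum" (length 5)
One optimal edit sequence:
  1. keep 'f'
  2. keep 'o'
  3. keep 'r'
  4. insert 'u'  (+1)
  5. substitute 'k' -> 'm'  (+1)
Edit distance = 2
Max length = max(4, 5) = 5
Similarity = 1 - 2/5
= 0.6000


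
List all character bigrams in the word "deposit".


Word: "deposit" (length 7)
Number of bigrams = 7 - 2 + 1 = 6
  Position 0: "de"
  Position 1: "ep"
  Position 2: "po"
  Position 3: "os"
  Position 4: "si"
  Position 5: "it"
Bigrams = "de", "ep", "po", "os", "si", "it"


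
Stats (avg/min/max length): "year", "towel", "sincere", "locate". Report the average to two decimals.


Lengths: "year"=4, "towel"=5, "sincere"=7, "locate"=6
Sum = 22, Count = 4
Average = 22/4 = 5.50
= avg=5.50, min=4, max=7


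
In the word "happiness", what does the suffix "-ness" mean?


Suffix: -ness
Example: happiness (happy + -ness, with a spelling change)
Meaning = state of being


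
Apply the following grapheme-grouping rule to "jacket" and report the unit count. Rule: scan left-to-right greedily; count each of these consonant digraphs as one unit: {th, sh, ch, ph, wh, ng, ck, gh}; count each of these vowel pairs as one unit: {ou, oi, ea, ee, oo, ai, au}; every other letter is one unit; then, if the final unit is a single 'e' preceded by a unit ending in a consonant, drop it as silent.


Word: "jacket" (6 letters)
Left-to-right scan:
  1. 'j' (letter)
  2. 'a' (letter)
  3. 'ck' (digraph)
  4. 'e' (letter)
  5. 't' (letter)
Units from scan: 5
Sound units = 5 units


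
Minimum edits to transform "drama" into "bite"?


Word 1: "drama" (length 5)
Word 2: "bite" (length 4)
One optimal edit sequence (insert/delete/substitute each cost 1):
  1. delete 'd'  (+1)
  2. substitute 'r' -> 'b'  (+1)
  3. substitute 'a' -> 'i'  (+1)
  4. substitute 'm' -> 't'  (+1)
  5. substitute 'a' -> 'e'  (+1)
Total edit operations: 5
Edit distance = 5


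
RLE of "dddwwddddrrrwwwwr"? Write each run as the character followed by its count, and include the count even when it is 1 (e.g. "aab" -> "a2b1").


String: "dddwwddddrrrwwwwr"
Scanning for consecutive runs:
  'd' x 3
  'w' x 2
  'd' x 4
  'r' x 3
  'w' x 4
  'r' x 1
RLE = "d3w2d4r3w4r1"


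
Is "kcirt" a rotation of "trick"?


Word: "trick", Candidate: "kcirt"
Method: check if candidate is substring of word+word
"tricktrick" contains "kcirt"? No
Is rotation = No


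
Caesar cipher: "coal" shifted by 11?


Word: "coal"
Shift: 11
Each letter → (letter + shift) mod 26:
  'c' (2) + 11 = 13 → 'n'
  'o' (14) + 11 = 25 → 'z'
  'a' (0) + 11 = 11 → 'l'
  'l' (11) + 11 = 22 → 'w'
Result = "nzlw"


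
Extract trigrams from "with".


Word: "with" (length 4)
Number of trigrams = 4 - 3 + 1 = 2
  Position 0: "wit"
  Position 1: "ith"
Trigrams = "wit", "ith"


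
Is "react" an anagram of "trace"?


Word 1: "trace" → sorted: acert
Word 2: "react" → sorted: acert
Same letters? acert == acert
Anagram = Yes


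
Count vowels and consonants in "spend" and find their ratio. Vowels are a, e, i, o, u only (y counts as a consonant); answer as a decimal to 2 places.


Word: "spend"
Vowels (a,e,i,o,u): 1
Consonants: 4
Ratio = 1/4
= 0.25


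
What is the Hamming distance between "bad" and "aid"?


Comparing character by character (same length = 3):
  Pos 0: 'b' vs 'a' !=
  Pos 1: 'a' vs 'i' !=
  Pos 2: 'd' vs 'd' =
Hamming distance = 2


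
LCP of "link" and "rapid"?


Word 1: "link"
Word 2: "rapid"
Comparing from start:
  Pos 0: 'l' != 'r' (stop)
LCP = "" (length 0)


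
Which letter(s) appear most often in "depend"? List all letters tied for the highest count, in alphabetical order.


Word: "depend"
Letter counts:
  'd': 2
  'e': 2
  'n': 1
  'p': 1
Maximum count = 2
Most frequent = 'd', 'e' (2 times each)


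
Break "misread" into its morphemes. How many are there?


Word: "misread"
Morphemes: mis- / read
Each morpheme carries meaning
= 2 morphemes


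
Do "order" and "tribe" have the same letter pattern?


Pattern of "order": [0, 1, 2, 3, 1]
Pattern of "tribe": [0, 1, 2, 3, 4]
Patterns do not match
Same pattern = No


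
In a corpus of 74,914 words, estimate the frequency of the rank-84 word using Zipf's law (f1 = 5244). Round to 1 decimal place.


Zipf's law: f(r) = f(1) / r
f(1) = 5244
f(84) = 5244 / 84
= 62.4 occurrences


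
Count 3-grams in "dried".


Word: "dried" (length 5)
Number of 3-grams = length - 3 + 1 = 5 - 3 + 1
= 3


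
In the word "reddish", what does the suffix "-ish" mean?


Suffix: -ish
As in: reddish -> red + -ish, with a spelling change
Meaning = somewhat / having the qualities of


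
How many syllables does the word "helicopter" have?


Word: "helicopter"
Syllable breakdown: hel / i / cop / ter
Counting: 4 parts
= 4 syllables


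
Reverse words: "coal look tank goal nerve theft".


Original: "coal look tank goal nerve theft"
Words (1..n): coal | look | tank | goal | nerve | theft
Reversed (n..1): theft | nerve | goal | tank | look | coal
Result = "theft nerve goal tank look coal"


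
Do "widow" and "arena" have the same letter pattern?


Pattern of "widow": [0, 1, 2, 3, 0]
Pattern of "arena": [0, 1, 2, 3, 0]
Patterns match
Same pattern = Yes


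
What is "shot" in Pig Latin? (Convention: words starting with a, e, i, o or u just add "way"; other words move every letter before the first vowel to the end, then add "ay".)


Word: "shot"
Starts with consonant(s) → move to end, add 'ay'
Consonant cluster: "sh"
Pig Latin = "otshay"


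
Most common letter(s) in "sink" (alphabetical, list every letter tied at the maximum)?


Word: "sink"
Letter counts:
  'i': 1
  'k': 1
  'n': 1
  's': 1
Maximum count = 1
Most frequent = 'i', 'k', 'n', 's' (1 time each)


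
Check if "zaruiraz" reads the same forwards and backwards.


Word: "zaruiraz"
Reversed: "zariuraz"
Forward == Backward? zaruiraz != zariuraz
Palindrome = No


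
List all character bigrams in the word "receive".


Word: "receive" (length 7)
Number of bigrams = 7 - 2 + 1 = 6
  Position 0: "re"
  Position 1: "ec"
  Position 2: "ce"
  Position 3: "ei"
  Position 4: "iv"
  Position 5: "ve"
Bigrams = "re", "ec", "ce", "ei", "iv", "ve"


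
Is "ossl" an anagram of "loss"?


Word 1: "loss" → sorted: loss
Word 2: "ossl" → sorted: loss
Same letters? loss == loss
Anagram = Yes


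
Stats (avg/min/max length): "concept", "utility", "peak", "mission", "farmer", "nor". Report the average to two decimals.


Lengths: "concept"=7, "utility"=7, "peak"=4, "mission"=7, "farmer"=6, "nor"=3
Sum = 34, Count = 6
Average = 34/6 = 5.67
= avg=5.67, min=3, max=7


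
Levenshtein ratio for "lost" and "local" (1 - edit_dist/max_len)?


Word 1: "lost" (length 4)
Word 2: "local" (length 5)
One optimal edit sequence:
  1. keep 'l'
  2. keep 'o'
  3. insert 'c'  (+1)
  4. substitute 's' -> 'a'  (+1)
  5. substitute 't' -> 'l'  (+1)
Edit distance = 3
Max length = max(4, 5) = 5
Similarity = 1 - 3/5
= 0.4000


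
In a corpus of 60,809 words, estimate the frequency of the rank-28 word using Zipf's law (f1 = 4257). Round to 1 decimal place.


Zipf's law: f(r) = f(1) / r
f(1) = 4257
f(28) = 4257 / 28
= 152.0 occurrences


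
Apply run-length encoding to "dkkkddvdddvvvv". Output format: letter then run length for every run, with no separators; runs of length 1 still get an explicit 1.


String: "dkkkddvdddvvvv"
Scanning for consecutive runs:
  'd' x 1
  'k' x 3
  'd' x 2
  'v' x 1
  'd' x 3
  'v' x 4
RLE = "d1k3d2v1d3v4"


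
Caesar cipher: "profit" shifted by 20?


Word: "profit"
Shift: 20
Each letter → (letter + shift) mod 26:
  'p' (15) + 20 = 9 → 'j'
  'r' (17) + 20 = 11 → 'l'
  'o' (14) + 20 = 8 → 'i'
  'f' (5) + 20 = 25 → 'z'
  'i' (8) + 20 = 2 → 'c'
  't' (19) + 20 = 13 → 'n'
Result = "jlizcn"


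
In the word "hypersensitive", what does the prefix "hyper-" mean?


Prefix: hyper-
Example: hypersensitive = hyper- + sensitive
Meaning = over / excessive


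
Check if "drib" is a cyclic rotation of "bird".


Word: "bird", Candidate: "drib"
Method: check if candidate is substring of word+word
"birdbird" contains "drib"? No
Is rotation = No


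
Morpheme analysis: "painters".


Word: "painters"
Morphemes: paint | -er | -s
Each morpheme carries meaning
= 3 morphemes


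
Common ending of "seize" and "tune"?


Word 1: "seize"
Word 2: "tune"
Comparing from end:
  Pos -1: 'e' == 'e'
  Pos -2: 'z' != 'n' (stop)
LCS = "e" (length 1)


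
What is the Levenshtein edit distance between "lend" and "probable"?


Word 1: "lend" (length 4)
Word 2: "probable" (length 8)
One optimal edit sequence (insert/delete/substitute each cost 1):
  1. insert 'p'  (+1)
  2. insert 'r'  (+1)
  3. insert 'o'  (+1)
  4. insert 'b'  (+1)
  5. substitute 'l' -> 'a'  (+1)
  6. substitute 'e' -> 'b'  (+1)
  7. substitute 'n' -> 'l'  (+1)
  8. substitute 'd' -> 'e'  (+1)
Total edit operations: 8
Edit distance = 8
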